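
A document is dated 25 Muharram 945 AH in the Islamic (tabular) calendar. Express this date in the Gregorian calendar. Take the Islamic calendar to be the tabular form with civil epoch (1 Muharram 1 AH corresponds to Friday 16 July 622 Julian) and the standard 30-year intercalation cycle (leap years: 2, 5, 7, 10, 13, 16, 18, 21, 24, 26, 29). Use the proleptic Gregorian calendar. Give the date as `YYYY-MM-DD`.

1538-07-03

Both dates share Julian Day Number 2282986; in the Gregorian calendar that is 3 July 1538 CE.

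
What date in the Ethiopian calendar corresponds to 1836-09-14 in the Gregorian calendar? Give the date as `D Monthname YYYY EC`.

5 Meskerem 1829 EC

Julian Day Number of the source date = 2391902.
Converting JDN 2391902 to the Ethiopian calendar gives 5 Meskerem 1829 EC.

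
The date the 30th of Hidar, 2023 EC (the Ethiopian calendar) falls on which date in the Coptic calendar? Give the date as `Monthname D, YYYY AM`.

Hathor 30, 1747 AM

Both dates share Julian Day Number 2462845; in the Coptic calendar that is 30 Hathor 1747 AM.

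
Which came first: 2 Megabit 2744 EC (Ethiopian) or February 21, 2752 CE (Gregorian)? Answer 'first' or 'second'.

First date → JDN 2726283; second date → JDN 2726258.
JDN 2726258 < JDN 2726283, so the second date is earlier.

second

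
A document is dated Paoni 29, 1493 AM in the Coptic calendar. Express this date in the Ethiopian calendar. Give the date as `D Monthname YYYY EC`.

The source date corresponds to 4 July 1777 in the Gregorian calendar (JDN 2370281).
That day falls on 29 Sene 1769 EC in the Ethiopian calendar.

29 Sene 1769 EC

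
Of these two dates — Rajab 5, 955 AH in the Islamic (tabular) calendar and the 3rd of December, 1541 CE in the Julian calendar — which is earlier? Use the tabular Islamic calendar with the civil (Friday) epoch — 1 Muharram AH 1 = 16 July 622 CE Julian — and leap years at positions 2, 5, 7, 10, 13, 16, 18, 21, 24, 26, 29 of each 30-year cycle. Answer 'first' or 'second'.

second

The two dates have Julian Day Numbers 2286687 and 2284245 respectively.
Since 2284245 < 2286687, the second date comes first.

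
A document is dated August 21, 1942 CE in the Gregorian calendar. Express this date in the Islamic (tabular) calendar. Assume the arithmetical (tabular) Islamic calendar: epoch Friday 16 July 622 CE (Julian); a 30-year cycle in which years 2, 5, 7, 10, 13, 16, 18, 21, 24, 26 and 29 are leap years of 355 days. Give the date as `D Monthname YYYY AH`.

8 Sha'ban 1361 AH

Julian Day Number of the source date = 2430593.
Converting JDN 2430593 to the tabular Islamic calendar gives 8 Sha'ban 1361 AH.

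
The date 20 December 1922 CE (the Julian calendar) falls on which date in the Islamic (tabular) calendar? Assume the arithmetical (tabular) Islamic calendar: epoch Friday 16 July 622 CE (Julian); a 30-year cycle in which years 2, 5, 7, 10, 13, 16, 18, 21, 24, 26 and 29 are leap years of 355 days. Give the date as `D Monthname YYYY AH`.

14 Jumada al-Awwal 1341 AH

Julian Day Number of the source date = 2423422.
Converting JDN 2423422 to the tabular Islamic calendar gives 14 Jumada al-Awwal 1341 AH.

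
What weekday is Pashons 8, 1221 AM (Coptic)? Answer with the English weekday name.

In the proleptic Gregorian calendar this is 13 May 1505 (JDN 2270882).
Since JDN mod 7 = 5 (0 = Monday), the day is Saturday.

Saturday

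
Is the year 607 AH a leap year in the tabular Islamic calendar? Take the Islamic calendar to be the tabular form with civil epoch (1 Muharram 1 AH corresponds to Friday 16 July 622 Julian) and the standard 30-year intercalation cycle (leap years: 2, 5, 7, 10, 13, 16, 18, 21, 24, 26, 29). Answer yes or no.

yes

Year 607 AH is year 7 of its 30-year cycle; leap positions are 2, 5, 7, 10, 13, 16, 18, 21, 24, 26, 29, so it is a leap year (355 days).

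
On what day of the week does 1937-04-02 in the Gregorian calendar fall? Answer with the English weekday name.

Friday

JDN 2428626 mod 7 = 4, and JDN 0 was a Monday, so this is a Friday.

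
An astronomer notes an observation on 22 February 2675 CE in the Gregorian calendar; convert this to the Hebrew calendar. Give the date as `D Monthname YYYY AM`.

4 Adar 6435 AM

Julian Day Number of the source date = 2698136.
Converting JDN 2698136 to the Hebrew calendar gives 4 Adar 6435 AM.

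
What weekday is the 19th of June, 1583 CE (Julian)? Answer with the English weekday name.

Wednesday

This is JDN 2299418 (29 June 1583 Gregorian).
Since JDN mod 7 = 2 (0 = Monday), the day is Wednesday.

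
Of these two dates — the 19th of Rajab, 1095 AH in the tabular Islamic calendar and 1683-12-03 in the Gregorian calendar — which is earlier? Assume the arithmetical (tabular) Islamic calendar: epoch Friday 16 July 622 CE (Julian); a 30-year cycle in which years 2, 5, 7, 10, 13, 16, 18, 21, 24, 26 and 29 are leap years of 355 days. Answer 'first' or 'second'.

Converting both to JDN: 2336312 vs 2336100; the smaller is the second.

second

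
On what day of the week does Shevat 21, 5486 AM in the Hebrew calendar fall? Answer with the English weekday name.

This is JDN 2351491 (23 January 1726 Gregorian).
Since JDN mod 7 = 2 (0 = Monday), the day is Wednesday.

Wednesday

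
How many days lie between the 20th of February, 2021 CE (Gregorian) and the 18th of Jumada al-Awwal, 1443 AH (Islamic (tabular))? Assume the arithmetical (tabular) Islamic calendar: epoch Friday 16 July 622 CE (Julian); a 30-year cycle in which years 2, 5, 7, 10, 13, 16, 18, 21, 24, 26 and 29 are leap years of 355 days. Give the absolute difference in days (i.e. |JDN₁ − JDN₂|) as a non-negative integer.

306

JDN of the first date = 2459266.
JDN of the second date = 2459572.
|2459572 − 2459266| = 306.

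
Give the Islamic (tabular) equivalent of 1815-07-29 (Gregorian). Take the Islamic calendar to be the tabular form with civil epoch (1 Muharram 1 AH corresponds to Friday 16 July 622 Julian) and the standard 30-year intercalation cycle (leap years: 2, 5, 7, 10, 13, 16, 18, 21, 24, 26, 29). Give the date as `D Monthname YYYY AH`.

21 Sha'ban 1230 AH

Julian Day Number of the source date = 2384184.
Converting JDN 2384184 to the tabular Islamic calendar gives 21 Sha'ban 1230 AH.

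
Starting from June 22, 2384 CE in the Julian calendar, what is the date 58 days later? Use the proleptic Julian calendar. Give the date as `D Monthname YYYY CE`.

19 August 2384 CE

The starting date is JDN 2591987; 2591987 + 58 = 2592045.
JDN 2592045 corresponds to 19 August 2384 CE.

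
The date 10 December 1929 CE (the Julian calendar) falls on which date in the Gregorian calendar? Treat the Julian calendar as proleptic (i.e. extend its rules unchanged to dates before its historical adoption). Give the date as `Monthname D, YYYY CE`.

December 23, 1929 CE

For dates in this range the Gregorian date is 13 days ahead of the Julian.
10 December 1929 Julian + 13 days → 23 December 1929 Gregorian.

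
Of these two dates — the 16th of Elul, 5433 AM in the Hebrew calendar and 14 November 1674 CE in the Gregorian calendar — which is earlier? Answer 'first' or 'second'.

First date → JDN 2332351; second date → JDN 2332794.
JDN 2332351 < JDN 2332794, so the first date is earlier.

first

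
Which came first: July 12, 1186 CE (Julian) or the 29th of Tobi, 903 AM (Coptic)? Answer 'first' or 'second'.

The two dates have Julian Day Numbers 2154437 and 2154633 respectively.
Since 2154437 < 2154633, the first date comes first.

first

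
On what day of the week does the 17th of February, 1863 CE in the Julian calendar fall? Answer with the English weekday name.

Equivalently 1 March 1863 Gregorian, JDN 2401566.
JDN 2401566 mod 7 = 6, and JDN 0 was a Monday, so this is a Sunday.

Sunday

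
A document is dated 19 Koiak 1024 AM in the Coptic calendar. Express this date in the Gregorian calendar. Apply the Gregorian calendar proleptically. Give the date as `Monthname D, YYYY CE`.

Both dates share Julian Day Number 2198789; in the Gregorian calendar that is 24 December 1307 CE.

December 24, 1307 CE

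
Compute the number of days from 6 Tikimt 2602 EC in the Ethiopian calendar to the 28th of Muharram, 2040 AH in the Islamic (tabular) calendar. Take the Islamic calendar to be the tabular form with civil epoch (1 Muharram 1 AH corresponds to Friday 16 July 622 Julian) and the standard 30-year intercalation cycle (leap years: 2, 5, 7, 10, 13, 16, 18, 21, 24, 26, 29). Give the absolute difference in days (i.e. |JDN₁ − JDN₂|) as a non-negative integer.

First date → JDN 2674271; second date → JDN 2671021.
The interval is |2674271 − 2671021| = 3250 days.

3250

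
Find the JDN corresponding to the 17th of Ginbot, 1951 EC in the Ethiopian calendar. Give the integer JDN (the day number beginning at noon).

2436714

In the Gregorian calendar the same day is 25 May 1959.
JDN 2400001 is 17 November 1858 CE (Gregorian), MJD 0; the target day is +36713 days from there, so JDN = 2436714.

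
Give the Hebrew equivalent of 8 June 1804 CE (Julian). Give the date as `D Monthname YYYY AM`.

11 Tammuz 5564 AM

Both dates share Julian Day Number 2380128; in the Hebrew calendar that is 11 Tammuz 5564 AM.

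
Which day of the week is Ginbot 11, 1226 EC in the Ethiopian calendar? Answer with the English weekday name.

In the proleptic Gregorian calendar this is 13 May 1234 (JDN 2171902).
2171902 ≡ 5 (mod 7); counting from Monday = 0 gives Saturday.

Saturday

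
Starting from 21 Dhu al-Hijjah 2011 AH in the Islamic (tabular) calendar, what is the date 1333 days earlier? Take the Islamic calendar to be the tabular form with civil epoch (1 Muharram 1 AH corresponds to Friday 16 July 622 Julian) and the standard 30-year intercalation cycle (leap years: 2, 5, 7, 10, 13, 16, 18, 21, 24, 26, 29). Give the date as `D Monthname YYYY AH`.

17 Rabi' al-Awwal 2008 AH

Counting 1333 days back from JDN 2661062 reaches JDN 2659729, which is 17 Rabi' al-Awwal 2008 AH.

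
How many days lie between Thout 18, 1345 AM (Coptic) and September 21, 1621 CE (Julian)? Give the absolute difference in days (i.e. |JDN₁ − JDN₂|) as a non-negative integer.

2551

First date → JDN 2315943; second date → JDN 2313392.
The interval is |2315943 − 2313392| = 2551 days.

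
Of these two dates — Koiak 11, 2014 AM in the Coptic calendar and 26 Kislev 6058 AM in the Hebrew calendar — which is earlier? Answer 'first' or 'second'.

second

Converting both to JDN: 2560378 vs 2560368; the smaller is the second.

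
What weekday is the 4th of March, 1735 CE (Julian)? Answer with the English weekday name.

Equivalently 15 March 1735 Gregorian, JDN 2354829.
Since JDN mod 7 = 1 (0 = Monday), the day is Tuesday.

Tuesday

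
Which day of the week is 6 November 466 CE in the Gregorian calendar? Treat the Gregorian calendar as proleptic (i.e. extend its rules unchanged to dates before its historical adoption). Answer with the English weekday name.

Saturday

Since JDN mod 7 = 5 (0 = Monday), the day is Saturday.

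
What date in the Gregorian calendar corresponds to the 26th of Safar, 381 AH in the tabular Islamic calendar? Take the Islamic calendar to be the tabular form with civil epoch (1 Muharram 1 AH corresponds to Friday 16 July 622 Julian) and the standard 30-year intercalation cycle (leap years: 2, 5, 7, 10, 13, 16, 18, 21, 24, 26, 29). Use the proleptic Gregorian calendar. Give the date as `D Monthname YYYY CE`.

19 May 991 CE

Both dates share Julian Day Number 2083154; in the Gregorian calendar that is 19 May 991 CE.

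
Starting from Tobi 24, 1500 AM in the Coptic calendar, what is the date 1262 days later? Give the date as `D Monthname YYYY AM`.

11 Epip 1503 AM

The starting date is JDN 2372683; 2372683 + 1262 = 2373945.
JDN 2373945 corresponds to 11 Epip 1503 AM.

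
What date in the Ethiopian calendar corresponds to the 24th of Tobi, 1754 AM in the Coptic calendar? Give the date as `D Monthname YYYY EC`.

24 Tir 2030 EC

Both dates share Julian Day Number 2465456; in the Ethiopian calendar that is 24 Tir 2030 EC.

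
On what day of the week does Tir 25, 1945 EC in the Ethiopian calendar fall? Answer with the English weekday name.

This is JDN 2434411 (2 February 1953 Gregorian).
Since JDN mod 7 = 0 (0 = Monday), the day is Monday.

Monday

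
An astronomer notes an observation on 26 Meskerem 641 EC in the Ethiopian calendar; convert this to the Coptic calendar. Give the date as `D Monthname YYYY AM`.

26 Thout 365 AM

The source date corresponds to 26 September 648 in the proleptic Gregorian calendar (JDN 1958006).
That day falls on 26 Thout 365 AM in the Coptic calendar.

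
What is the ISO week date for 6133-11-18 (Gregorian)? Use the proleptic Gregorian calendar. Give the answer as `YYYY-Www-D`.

6133-W47-3

The weekday is Wednesday (ISO weekday 3).
That Wednesday belongs to ISO week 47 of ISO year 6133.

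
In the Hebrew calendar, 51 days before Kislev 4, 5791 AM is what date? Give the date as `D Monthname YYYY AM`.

The starting date is JDN 2462836; 2462836 − 51 = 2462785.
JDN 2462785 corresponds to 13 Tishrei 5791 AM.

13 Tishrei 5791 AM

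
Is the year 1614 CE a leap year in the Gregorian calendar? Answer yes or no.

1614 is not divisible by 4, so it is a common year.

no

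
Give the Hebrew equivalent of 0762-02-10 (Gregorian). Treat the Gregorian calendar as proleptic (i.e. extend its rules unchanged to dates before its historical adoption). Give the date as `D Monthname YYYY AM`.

8 Adar I 4522 AM

Both dates share Julian Day Number 1999415; in the Hebrew calendar that is 8 Adar I 4522 AM.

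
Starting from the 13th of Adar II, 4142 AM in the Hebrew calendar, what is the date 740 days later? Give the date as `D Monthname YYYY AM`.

15 Nisan 4144 AM

Counting 740 days forward from JDN 1860656 reaches JDN 1861396, which is 15 Nisan 4144 AM.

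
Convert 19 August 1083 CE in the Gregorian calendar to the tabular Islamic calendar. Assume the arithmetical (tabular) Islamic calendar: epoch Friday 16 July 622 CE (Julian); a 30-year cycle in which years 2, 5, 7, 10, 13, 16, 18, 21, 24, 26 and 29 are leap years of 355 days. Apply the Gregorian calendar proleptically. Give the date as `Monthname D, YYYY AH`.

Rabi' al-Awwal 26, 476 AH

Both dates share Julian Day Number 2116848; in the tabular Islamic calendar that is 26 Rabi' al-Awwal 476 AH.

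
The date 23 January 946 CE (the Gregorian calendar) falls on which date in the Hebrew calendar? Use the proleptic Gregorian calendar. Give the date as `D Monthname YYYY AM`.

12 Shevat 4706 AM

Both dates share Julian Day Number 2066602; in the Hebrew calendar that is 12 Shevat 4706 AM.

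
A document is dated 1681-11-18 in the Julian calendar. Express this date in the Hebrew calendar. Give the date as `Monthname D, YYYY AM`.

Kislev 17, 5442 AM

Julian Day Number of the source date = 2335365.
Converting JDN 2335365 to the Hebrew calendar gives 17 Kislev 5442 AM.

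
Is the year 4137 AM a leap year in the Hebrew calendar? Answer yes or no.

Hebrew year 4137 is year 14 of its 19-year Metonic cycle; leap years are at positions 3, 6, 8, 11, 14, 17, 19, so it is a leap year (13 months).

yes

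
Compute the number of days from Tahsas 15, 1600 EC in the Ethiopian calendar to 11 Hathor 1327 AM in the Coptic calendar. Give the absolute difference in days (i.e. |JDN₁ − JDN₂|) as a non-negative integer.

1061

JDN of the first date = 2308360.
JDN of the second date = 2309421.
|2309421 − 2308360| = 1061.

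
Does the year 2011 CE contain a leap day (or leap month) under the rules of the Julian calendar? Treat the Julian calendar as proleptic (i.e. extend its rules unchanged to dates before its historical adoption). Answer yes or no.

2011 mod 4 = 3, so it is a common year in the Julian calendar.

no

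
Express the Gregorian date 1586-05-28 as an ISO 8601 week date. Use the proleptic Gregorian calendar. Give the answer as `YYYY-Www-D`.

The weekday is Wednesday (ISO weekday 3).
That Wednesday belongs to ISO week 22 of ISO year 1586.

1586-W22-3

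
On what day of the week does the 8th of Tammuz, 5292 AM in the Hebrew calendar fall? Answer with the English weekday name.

Tuesday

This is JDN 2280783 (21 June 1532 Gregorian).
2280783 ≡ 1 (mod 7); counting from Monday = 0 gives Tuesday.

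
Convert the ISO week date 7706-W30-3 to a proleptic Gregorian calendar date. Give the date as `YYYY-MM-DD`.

ISO week 1 of 7706 is the week containing the first Thursday of 7706.
Week 30, day 3 (Wednesday) lands on 7706-07-28.

7706-07-28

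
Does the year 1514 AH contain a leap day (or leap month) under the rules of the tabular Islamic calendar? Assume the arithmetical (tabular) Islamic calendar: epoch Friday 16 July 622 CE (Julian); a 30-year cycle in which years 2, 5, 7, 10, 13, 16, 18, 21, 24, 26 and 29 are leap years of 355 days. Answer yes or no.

Year 1514 AH is year 14 of its 30-year cycle; leap positions are 2, 5, 7, 10, 13, 16, 18, 21, 24, 26, 29, so it is a common year (354 days).

no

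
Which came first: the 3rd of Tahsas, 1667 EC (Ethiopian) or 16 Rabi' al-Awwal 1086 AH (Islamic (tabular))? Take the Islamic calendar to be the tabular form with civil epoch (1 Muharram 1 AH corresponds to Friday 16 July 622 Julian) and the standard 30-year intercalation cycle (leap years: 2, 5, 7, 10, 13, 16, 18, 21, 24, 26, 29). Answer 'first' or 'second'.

The two dates have Julian Day Numbers 2332819 and 2333002 respectively.
Since 2332819 < 2333002, the first date comes first.

first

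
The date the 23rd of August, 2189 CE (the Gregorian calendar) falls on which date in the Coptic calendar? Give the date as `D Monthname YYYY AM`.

Julian Day Number of the source date = 2520811.
Converting JDN 2520811 to the Coptic calendar gives 16 Mesori 1905 AM.

16 Mesori 1905 AM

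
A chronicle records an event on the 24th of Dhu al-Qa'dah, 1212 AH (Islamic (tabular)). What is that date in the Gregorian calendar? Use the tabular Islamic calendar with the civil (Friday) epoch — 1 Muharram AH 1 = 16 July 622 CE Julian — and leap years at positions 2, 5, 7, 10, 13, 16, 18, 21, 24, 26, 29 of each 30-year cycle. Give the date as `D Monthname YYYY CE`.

Julian Day Number of the source date = 2377896.
Converting JDN 2377896 to the Gregorian calendar gives 10 May 1798 CE.

10 May 1798 CE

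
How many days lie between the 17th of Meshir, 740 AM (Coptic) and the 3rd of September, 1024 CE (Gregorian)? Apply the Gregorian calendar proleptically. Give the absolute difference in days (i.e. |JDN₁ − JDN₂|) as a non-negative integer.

JDN of the first date = 2095116.
JDN of the second date = 2095314.
|2095314 − 2095116| = 198.

198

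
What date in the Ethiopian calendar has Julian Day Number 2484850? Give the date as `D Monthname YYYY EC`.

30 Yekatit 2083 EC

The Gregorian equivalent of JDN 2484850 is 9 March 2091.
In the Ethiopian calendar that day is 30 Yekatit 2083 EC.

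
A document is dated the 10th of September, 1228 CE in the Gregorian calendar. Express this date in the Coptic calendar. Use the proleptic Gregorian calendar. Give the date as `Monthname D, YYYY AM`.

Thout 6, 945 AM

Both dates share Julian Day Number 2169831; in the Coptic calendar that is 6 Thout 945 AM.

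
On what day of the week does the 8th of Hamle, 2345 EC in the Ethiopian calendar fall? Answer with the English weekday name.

This is JDN 2580674 (18 July 2353 Gregorian).
Since JDN mod 7 = 5 (0 = Monday), the day is Saturday.

Saturday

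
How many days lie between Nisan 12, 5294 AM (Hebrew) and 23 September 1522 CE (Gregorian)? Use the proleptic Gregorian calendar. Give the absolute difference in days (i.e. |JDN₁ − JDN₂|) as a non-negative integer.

JDN of the first date = 2281438.
JDN of the second date = 2277224.
|2277224 − 2281438| = 4214.

4214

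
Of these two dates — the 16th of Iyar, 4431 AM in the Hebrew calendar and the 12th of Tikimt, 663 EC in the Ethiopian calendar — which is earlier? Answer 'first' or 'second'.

First date → JDN 1966262; second date → JDN 1966057.
JDN 1966057 < JDN 1966262, so the second date is earlier.

second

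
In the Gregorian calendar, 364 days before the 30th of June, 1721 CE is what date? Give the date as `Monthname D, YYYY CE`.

Counting 364 days back from JDN 2349823 reaches JDN 2349459, which is July 1, 1720 CE.

July 1, 1720 CE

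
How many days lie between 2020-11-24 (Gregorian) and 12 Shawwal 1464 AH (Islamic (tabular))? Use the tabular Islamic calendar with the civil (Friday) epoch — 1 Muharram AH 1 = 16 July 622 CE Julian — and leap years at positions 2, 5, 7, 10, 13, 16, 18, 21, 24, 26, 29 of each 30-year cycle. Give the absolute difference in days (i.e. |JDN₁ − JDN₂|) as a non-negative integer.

7977

JDN of the first date = 2459178.
JDN of the second date = 2467155.
|2467155 − 2459178| = 7977.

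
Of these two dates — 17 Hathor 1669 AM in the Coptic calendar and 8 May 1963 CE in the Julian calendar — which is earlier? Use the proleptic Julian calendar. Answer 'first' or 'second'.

The two dates have Julian Day Numbers 2434343 and 2438171 respectively.
Since 2434343 < 2438171, the first date comes first.

first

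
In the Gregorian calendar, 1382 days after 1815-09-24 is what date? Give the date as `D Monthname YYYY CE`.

Counting 1382 days forward from JDN 2384241 reaches JDN 2385623, which is 7 July 1819 CE.

7 July 1819 CE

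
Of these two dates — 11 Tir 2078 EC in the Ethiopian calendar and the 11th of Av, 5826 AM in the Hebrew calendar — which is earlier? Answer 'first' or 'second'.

second

Converting both to JDN: 2482975 vs 2475865; the smaller is the second.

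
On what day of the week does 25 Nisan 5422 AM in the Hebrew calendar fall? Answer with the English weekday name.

Friday

This is JDN 2328197 (14 April 1662 Gregorian).
JDN 2328197 mod 7 = 4, and JDN 0 was a Monday, so this is a Friday.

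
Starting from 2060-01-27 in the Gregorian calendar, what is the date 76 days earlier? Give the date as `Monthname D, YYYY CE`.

JDN of 2060-01-27 = 2473486.
2473486 − 76 = 2473410.
JDN 2473410 in the Gregorian calendar is November 12, 2059 CE.

November 12, 2059 CE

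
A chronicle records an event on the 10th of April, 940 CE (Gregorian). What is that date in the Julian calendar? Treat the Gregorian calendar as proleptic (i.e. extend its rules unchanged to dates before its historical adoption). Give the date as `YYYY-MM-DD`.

For dates in this range the Gregorian date is 5 days ahead of the Julian.
10 April 940 Gregorian − 5 days → 5 April 940 Julian.

0940-04-05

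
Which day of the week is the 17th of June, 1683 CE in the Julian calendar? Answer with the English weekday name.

In the Gregorian calendar this is 27 June 1683 (JDN 2335941).
JDN 2335941 mod 7 = 6, and JDN 0 was a Monday, so this is a Sunday.

Sunday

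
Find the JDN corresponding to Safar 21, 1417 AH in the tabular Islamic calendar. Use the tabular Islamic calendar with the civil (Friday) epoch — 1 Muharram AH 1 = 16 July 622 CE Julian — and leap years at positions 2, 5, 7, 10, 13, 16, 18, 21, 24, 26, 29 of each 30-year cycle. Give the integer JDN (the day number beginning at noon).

Equivalently 8 July 1996 (Gregorian).
JDN 2451545 is 1 January 2000 CE (Gregorian); the target day is −1272 days from there, so JDN = 2450273.

2450273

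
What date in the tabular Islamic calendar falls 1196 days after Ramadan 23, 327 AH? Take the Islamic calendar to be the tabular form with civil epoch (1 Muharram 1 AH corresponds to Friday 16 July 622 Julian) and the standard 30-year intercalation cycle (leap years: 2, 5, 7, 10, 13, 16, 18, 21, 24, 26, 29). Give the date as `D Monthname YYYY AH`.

The starting date is JDN 2064222; 2064222 + 1196 = 2065418.
JDN 2065418 corresponds to 8 Safar 331 AH.

8 Safar 331 AH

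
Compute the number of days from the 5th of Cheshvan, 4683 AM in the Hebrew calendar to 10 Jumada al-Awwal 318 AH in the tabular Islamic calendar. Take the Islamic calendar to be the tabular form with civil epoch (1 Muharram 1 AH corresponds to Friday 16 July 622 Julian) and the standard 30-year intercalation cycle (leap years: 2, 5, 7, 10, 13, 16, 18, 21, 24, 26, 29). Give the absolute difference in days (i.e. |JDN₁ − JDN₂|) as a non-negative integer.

JDN of the first date = 2058121.
JDN of the second date = 2060901.
|2060901 − 2058121| = 2780.

2780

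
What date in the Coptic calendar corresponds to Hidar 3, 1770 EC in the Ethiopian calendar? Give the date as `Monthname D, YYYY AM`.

Hathor 3, 1494 AM

Both dates share Julian Day Number 2370410; in the Coptic calendar that is 3 Hathor 1494 AM.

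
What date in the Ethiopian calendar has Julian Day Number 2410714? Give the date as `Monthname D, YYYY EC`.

The Gregorian equivalent of JDN 2410714 is 17 March 1888.
In the Ethiopian calendar that day is Megabit 9, 1880 EC.

Megabit 9, 1880 EC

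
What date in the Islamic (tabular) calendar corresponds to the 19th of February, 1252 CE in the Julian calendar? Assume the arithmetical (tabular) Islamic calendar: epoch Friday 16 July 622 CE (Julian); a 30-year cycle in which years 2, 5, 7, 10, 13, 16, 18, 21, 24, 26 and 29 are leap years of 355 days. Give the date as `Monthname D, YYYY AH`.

Julian Day Number of the source date = 2178400.
Converting JDN 2178400 to the tabular Islamic calendar gives 6 Dhu al-Hijjah 649 AH.

Dhu al-Hijjah 6, 649 AH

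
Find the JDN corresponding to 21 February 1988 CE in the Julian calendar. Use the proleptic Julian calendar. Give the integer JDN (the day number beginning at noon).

2447226

In the Gregorian calendar the same day is 5 March 1988.
JDN 2451545 is 1 January 2000 CE (Gregorian); the target day is −4319 days from there, so JDN = 2447226.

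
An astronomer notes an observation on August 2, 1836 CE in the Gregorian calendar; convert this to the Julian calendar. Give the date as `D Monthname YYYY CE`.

21 July 1836 CE

At this point the Julian calendar is 12 days behind the Gregorian.
2 August 1836 Gregorian − 12 days → 21 July 1836 Julian.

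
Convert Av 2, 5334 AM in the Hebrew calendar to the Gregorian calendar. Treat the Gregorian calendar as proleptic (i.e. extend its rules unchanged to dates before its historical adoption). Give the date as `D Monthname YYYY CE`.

Julian Day Number of the source date = 2296162.
Converting JDN 2296162 to the Gregorian calendar gives 30 July 1574 CE.

30 July 1574 CE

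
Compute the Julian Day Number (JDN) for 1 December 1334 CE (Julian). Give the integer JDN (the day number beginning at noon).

2208636

Equivalently 9 December 1334 (proleptic Gregorian).
JDN 2451545 is 1 January 2000 CE (Gregorian); the target day is −242909 days from there, so JDN = 2208636.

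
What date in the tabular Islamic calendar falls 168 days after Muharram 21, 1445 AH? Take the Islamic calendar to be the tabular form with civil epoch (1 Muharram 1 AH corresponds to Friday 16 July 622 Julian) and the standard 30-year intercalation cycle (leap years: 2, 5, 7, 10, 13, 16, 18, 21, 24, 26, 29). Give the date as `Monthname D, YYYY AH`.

The starting date is JDN 2460165; 2460165 + 168 = 2460333.
JDN 2460333 corresponds to Rajab 12, 1445 AH.

Rajab 12, 1445 AH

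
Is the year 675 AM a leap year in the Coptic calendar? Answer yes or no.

yes

675 mod 4 = 3; in the Coptic calendar a year is leap when year mod 4 = 3, so it is a leap year.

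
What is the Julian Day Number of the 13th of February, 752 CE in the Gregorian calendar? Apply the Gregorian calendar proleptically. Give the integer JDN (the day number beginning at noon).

JDN 2451545 is 1 January 2000 CE (Gregorian); the target day is −455780 days from there, so JDN = 1995765.

1995765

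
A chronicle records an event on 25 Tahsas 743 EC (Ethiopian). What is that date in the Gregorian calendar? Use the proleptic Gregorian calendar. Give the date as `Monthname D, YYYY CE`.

December 25, 750 CE

Both dates share Julian Day Number 1995350; in the Gregorian calendar that is 25 December 750 CE.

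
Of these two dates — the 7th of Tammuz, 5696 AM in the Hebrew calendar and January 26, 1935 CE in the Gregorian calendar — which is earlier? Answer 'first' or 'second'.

second

Converting both to JDN: 2428347 vs 2427829; the smaller is the second.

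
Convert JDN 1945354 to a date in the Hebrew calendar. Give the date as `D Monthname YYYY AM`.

17 Shevat 4374 AM

JDN 1945354 is 5 February 614 in the proleptic Gregorian calendar.
In the Hebrew calendar that day is 17 Shevat 4374 AM.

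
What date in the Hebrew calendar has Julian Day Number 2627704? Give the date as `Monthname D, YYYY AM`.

The Gregorian equivalent of JDN 2627704 is 22 April 2482.
In the Hebrew calendar that day is Iyar 3, 6242 AM.

Iyar 3, 6242 AM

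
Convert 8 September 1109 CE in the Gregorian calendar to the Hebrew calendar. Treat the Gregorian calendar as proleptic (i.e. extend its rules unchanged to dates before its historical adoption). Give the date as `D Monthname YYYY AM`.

Both dates share Julian Day Number 2126364; in the Hebrew calendar that is 5 Tishrei 4870 AM.

5 Tishrei 4870 AM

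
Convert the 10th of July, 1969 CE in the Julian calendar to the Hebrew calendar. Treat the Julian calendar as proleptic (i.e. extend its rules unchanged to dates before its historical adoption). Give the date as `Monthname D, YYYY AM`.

Julian Day Number of the source date = 2440426.
Converting JDN 2440426 to the Hebrew calendar gives 8 Av 5729 AM.

Av 8, 5729 AM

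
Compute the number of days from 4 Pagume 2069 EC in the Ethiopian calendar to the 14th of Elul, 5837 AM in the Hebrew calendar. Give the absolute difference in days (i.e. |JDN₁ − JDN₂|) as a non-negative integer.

JDN of the first date = 2479921.
JDN of the second date = 2479914.
|2479914 − 2479921| = 7.

7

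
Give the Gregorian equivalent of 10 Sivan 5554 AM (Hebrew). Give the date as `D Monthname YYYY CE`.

Julian Day Number of the source date = 2376464.
Converting JDN 2376464 to the Gregorian calendar gives 8 June 1794 CE.

8 June 1794 CE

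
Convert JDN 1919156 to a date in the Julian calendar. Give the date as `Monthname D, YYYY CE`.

The proleptic Gregorian equivalent of JDN 1919156 is 15 May 542.
In the Julian calendar that day is May 13, 542 CE.

May 13, 542 CE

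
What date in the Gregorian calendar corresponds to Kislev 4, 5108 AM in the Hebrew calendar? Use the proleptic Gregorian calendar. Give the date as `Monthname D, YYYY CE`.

Julian Day Number of the source date = 2213360.
Converting JDN 2213360 to the Gregorian calendar gives 15 November 1347 CE.

November 15, 1347 CE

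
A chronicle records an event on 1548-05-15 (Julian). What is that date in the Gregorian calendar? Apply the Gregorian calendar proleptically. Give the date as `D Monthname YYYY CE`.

For dates in this range the Gregorian date is 10 days ahead of the Julian.
15 May 1548 Julian + 10 days → 25 May 1548 Gregorian.

25 May 1548 CE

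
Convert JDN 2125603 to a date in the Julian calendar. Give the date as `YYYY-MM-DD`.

JDN 2125603 is 9 August 1107 in the proleptic Gregorian calendar.
In the Julian calendar that day is 1107-08-02.

1107-08-02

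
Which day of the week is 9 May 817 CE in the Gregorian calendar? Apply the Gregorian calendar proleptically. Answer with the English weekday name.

JDN 2019592 mod 7 = 1, and JDN 0 was a Monday, so this is a Tuesday.

Tuesday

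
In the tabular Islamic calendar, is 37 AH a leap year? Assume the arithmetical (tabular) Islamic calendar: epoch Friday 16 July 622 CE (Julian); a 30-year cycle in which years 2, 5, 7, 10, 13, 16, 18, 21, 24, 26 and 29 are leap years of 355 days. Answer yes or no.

Year 37 AH is year 7 of its 30-year cycle; leap positions are 2, 5, 7, 10, 13, 16, 18, 21, 24, 26, 29, so it is a leap year (355 days).

yes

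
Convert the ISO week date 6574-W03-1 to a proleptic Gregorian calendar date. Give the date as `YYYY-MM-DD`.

6574-01-17

ISO week 1 of 6574 is the week containing the first Thursday of 6574.
Week 3, day 1 (Monday) lands on 6574-01-17.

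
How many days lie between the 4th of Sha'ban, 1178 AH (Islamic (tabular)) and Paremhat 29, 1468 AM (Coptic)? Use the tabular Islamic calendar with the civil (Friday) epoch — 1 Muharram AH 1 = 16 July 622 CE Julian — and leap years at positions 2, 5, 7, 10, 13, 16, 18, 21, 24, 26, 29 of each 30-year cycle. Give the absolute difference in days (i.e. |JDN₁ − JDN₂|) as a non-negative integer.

First date → JDN 2365740; second date → JDN 2361060.
The interval is |2365740 − 2361060| = 4680 days.

4680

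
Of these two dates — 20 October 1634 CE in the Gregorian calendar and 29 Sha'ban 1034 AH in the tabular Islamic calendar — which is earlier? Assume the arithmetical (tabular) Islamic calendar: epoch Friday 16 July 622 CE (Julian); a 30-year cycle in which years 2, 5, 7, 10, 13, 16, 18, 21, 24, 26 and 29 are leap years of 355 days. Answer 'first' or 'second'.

First date → JDN 2318159; second date → JDN 2314736.
JDN 2314736 < JDN 2318159, so the second date is earlier.

second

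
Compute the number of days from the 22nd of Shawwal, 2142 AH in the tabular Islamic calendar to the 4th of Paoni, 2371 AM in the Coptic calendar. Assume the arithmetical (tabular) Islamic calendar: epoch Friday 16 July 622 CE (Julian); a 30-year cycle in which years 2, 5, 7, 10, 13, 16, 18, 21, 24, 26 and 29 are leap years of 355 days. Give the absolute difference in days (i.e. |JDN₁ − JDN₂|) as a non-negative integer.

16481

First date → JDN 2707426; second date → JDN 2690945.
The interval is |2707426 − 2690945| = 16481 days.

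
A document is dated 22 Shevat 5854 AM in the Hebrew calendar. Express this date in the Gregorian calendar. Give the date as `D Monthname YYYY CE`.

8 February 2094 CE

Both dates share Julian Day Number 2485917; in the Gregorian calendar that is 8 February 2094 CE.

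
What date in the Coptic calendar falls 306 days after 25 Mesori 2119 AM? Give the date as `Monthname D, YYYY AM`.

The starting date is JDN 2598983; 2598983 + 306 = 2599289.
JDN 2599289 corresponds to Paoni 25, 2120 AM.

Paoni 25, 2120 AM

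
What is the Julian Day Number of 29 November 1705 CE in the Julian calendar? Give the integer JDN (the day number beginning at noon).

2344142

In the Gregorian calendar the same day is 10 December 1705.
JDN 2400001 is 17 November 1858 CE (Gregorian), MJD 0; the target day is −55859 days from there, so JDN = 2344142.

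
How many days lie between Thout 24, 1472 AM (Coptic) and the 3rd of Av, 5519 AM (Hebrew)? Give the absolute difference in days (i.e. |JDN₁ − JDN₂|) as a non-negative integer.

First date → JDN 2362336; second date → JDN 2363729.
The interval is |2362336 − 2363729| = 1393 days.

1393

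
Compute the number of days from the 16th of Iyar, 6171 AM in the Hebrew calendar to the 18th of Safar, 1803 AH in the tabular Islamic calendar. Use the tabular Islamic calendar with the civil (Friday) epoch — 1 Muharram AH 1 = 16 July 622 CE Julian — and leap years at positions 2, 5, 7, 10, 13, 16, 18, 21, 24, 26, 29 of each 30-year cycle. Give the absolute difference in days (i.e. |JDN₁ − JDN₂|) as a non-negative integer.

JDN of the first date = 2601789.
JDN of the second date = 2587056.
|2587056 − 2601789| = 14733.

14733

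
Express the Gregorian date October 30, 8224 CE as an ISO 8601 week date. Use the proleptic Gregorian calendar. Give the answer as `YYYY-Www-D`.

8224-W44-6

The weekday is Saturday (ISO weekday 6).
That Saturday belongs to ISO week 44 of ISO year 8224.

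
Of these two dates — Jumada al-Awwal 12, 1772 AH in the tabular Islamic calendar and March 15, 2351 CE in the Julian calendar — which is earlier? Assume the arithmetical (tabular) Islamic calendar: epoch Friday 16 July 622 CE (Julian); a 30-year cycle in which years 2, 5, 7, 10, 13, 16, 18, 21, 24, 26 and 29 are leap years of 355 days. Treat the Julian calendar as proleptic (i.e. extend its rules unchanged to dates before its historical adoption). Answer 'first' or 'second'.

Converting both to JDN: 2576152 vs 2579834; the smaller is the first.

first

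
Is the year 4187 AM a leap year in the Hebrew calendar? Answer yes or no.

Hebrew year 4187 is year 7 of its 19-year Metonic cycle; leap years are at positions 3, 6, 8, 11, 14, 17, 19, so it is a common year (12 months).

no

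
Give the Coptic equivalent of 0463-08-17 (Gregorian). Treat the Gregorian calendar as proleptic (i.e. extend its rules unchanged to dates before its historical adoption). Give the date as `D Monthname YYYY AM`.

23 Mesori 179 AM

Julian Day Number of the source date = 1890396.
Converting JDN 1890396 to the Coptic calendar gives 23 Mesori 179 AM.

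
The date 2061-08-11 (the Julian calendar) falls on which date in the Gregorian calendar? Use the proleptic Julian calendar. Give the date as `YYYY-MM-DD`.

The Julian–Gregorian offset here is 13 days (Julian trailing).
11 August 2061 Julian + 13 days → 24 August 2061 Gregorian.

2061-08-24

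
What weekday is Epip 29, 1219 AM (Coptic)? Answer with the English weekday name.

Sunday

In the proleptic Gregorian calendar this is 2 August 1503 (JDN 2270232).
JDN 2270232 mod 7 = 6, and JDN 0 was a Monday, so this is a Sunday.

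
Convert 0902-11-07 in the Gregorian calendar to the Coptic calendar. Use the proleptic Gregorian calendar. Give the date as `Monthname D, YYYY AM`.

Both dates share Julian Day Number 2050819; in the Coptic calendar that is 6 Hathor 619 AM.

Hathor 6, 619 AM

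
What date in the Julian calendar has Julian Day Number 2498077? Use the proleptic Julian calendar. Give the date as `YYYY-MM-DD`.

The Gregorian equivalent of JDN 2498077 is 27 May 2127.
In the Julian calendar that day is 2127-05-13.

2127-05-13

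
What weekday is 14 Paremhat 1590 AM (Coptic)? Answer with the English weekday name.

Sunday

Equivalently 22 March 1874 Gregorian, JDN 2405605.
JDN 2405605 mod 7 = 6, and JDN 0 was a Monday, so this is a Sunday.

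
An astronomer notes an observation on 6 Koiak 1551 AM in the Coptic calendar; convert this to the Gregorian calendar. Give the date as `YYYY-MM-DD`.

1834-12-14

Both dates share Julian Day Number 2391262; in the Gregorian calendar that is 14 December 1834 CE.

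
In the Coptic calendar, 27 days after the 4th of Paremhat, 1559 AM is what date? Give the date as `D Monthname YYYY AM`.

1 Parmouti 1559 AM

The starting date is JDN 2394272; 2394272 + 27 = 2394299.
JDN 2394299 corresponds to 1 Parmouti 1559 AM.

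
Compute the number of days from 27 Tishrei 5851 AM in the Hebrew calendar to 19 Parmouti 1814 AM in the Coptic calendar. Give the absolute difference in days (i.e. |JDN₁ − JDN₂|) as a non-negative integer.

2745

First date → JDN 2484711; second date → JDN 2487456.
The interval is |2484711 − 2487456| = 2745 days.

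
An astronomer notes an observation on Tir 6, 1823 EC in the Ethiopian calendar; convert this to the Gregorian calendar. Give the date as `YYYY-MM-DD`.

1831-01-13

Julian Day Number of the source date = 2389831.
Converting JDN 2389831 to the Gregorian calendar gives 13 January 1831 CE.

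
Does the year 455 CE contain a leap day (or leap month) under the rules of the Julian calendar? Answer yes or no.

455 mod 4 = 3, so it is a common year in the Julian calendar.

no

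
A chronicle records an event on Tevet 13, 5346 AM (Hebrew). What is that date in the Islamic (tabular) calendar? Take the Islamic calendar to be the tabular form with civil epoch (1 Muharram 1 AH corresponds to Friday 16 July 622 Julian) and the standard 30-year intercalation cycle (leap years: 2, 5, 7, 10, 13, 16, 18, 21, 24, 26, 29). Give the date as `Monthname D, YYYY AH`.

Muharram 12, 994 AH

Both dates share Julian Day Number 2300337; in the tabular Islamic calendar that is 12 Muharram 994 AH.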